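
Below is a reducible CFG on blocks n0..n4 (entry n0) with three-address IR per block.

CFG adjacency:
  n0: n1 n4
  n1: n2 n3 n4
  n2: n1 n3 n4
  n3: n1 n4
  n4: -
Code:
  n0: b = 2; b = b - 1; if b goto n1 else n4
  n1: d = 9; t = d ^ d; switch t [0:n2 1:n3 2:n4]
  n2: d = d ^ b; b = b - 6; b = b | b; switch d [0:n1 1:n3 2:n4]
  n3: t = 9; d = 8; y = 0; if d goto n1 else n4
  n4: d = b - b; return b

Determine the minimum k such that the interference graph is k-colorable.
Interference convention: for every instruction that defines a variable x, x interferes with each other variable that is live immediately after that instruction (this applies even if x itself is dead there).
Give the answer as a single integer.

Answer: 3

Working:
Per-block:
  n0: def={b} ue=∅
  n1: def={d,t} ue=∅
  n2: def={b,d} ue={b,d}
  n3: def={d,t,y} ue=∅
  n4: def={d} ue={b}

Liveness:
  n0: in=∅ out={b}
  n1: in={b} out={b,d}
  n2: in={b,d} out={b}
  n3: in={b} out={b}
  n4: in={b} out=∅

Conflict graph:
  b: {d,t,y}
  d: {b,t,y}
  t: {b,d}
  y: {b,d}

Chromatic number:
  clique {b,d,t} ⇒ need ≥ 3
  assign b→r0 d→r1 t→r2 y→r2 — no edge inside a register ⇒ χ ≤ 3
  χ = 3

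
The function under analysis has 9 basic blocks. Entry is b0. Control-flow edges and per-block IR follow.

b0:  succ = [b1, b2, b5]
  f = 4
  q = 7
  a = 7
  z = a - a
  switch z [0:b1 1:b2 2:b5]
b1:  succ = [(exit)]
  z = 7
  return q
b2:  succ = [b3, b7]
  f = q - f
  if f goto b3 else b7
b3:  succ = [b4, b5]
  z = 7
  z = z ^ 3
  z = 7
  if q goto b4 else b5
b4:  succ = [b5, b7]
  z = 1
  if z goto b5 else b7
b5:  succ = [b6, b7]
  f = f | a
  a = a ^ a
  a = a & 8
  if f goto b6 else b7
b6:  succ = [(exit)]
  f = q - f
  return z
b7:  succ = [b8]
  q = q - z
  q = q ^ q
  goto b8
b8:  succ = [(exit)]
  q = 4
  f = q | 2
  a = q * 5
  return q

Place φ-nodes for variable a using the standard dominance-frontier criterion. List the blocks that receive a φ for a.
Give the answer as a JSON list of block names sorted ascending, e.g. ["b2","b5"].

idom tree: b1←b0 b2←b0 b3←b2 b4←b3 b5←b0 b6←b5 b7←b0 b8←b7
Dom∩ at merges:
  b5: preds {b0,b3,b4}: {b0} ∩ {b0,b2,b3} ∩ {b0,b2,b3,b4} = {b0}; idom=b0
  b7: preds {b2,b4,b5}: {b0,b2} ∩ {b0,b2,b3,b4} ∩ {b0,b5} = {b0}; idom=b0

Frontier:
  b5←b0: walk · to b0
  b5←b3: walk b3→b2 to b0
  b5←b4: walk b4→b3→b2 to b0
  b7←b2: walk b2 to b0
  b7←b4: walk b4→b3→b2 to b0
  b7←b5: walk b5 to b0
  DF(b0)=∅
  DF(b1)=∅
  DF(b2)={b5,b7}
  DF(b3)={b5,b7}
  DF(b4)={b5,b7}
  DF(b5)={b7}
  DF(b6)=∅
  DF(b7)=∅
  DF(b8)=∅

φ for a: defs {b0,b5,b8}
  DF⁺ = {b7}

Answer: ["b7"]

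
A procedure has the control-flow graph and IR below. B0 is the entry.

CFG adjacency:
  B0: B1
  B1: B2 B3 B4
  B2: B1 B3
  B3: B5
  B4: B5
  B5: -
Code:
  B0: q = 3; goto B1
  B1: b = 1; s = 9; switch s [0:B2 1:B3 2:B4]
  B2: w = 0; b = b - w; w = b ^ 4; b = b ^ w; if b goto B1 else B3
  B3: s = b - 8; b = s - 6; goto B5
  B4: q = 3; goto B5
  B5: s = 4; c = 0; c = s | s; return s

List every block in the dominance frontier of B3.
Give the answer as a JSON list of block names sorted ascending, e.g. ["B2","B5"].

Answer: ["B5"]

Analysis:
idom tree: B1←B0 B2←B1 B3←B1 B4←B1 B5←B1
Dom∩ at merges:
  B1: preds {B0,B2}: {B0} ∩ {B0,B1,B2} = {B0}; idom=B0
  B3: preds {B1,B2}: {B0,B1} ∩ {B0,B1,B2} = {B0,B1}; idom=B1
  B5: preds {B3,B4}: {B0,B1,B3} ∩ {B0,B1,B4} = {B0,B1}; idom=B1

DF derivation:
  B1←B0: walk · to B0
  B1←B2: walk B2→B1 to B0
  B3←B1: walk · to B1
  B3←B2: walk B2 to B1
  B5←B3: walk B3 to B1
  B5←B4: walk B4 to B1
  B0 → ∅
  B1 → {B1}
  B2 → {B1,B3}
  B3 → {B5}
  B4 → {B5}
  B5 → ∅

DF(B3) = ["B5"]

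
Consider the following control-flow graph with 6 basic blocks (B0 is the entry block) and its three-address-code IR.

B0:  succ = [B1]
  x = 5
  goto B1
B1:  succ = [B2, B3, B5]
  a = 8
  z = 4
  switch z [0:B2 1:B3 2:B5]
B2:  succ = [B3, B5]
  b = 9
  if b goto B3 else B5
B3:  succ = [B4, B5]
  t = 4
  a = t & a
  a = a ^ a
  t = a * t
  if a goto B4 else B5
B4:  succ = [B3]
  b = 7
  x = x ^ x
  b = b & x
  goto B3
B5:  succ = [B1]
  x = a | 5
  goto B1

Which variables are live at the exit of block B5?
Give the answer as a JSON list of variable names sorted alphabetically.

Answer: ["x"]

Working:
Per-block:
  B0: {x} / ∅
  B1: {a,z} / ∅
  B2: {b} / ∅
  B3: {a,t} / {a}
  B4: {b,x} / {x}
  B5: {x} / {a}

Live sets:
  B0: in=∅ out={x}
  B1: in={x} out={a,x}
  B2: in={a,x} out={a,x}
  B3: in={a,x} out={a,x}
  B4: in={a,x} out={a,x}
  B5: in={a} out={x}

live-out(B5) = ["x"]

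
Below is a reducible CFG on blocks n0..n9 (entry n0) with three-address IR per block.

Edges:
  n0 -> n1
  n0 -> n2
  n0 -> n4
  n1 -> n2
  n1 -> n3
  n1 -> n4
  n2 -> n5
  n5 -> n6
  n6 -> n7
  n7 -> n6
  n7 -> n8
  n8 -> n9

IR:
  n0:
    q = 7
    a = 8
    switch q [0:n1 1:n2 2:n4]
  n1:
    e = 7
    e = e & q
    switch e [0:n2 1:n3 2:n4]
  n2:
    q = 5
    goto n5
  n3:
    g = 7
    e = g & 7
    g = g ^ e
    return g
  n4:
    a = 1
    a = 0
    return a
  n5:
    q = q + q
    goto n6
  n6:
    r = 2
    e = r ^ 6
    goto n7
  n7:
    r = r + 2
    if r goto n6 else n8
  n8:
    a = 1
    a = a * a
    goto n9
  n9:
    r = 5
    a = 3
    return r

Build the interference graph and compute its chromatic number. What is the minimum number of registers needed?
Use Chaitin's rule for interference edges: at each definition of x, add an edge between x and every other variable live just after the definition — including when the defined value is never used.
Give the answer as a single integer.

Block summaries:
  n0 def {a,q} use ∅
  n1 def {e} use {q}
  n2 def {q} use ∅
  n3 def {e,g} use ∅
  n4 def {a} use ∅
  n5 def {q} use {q}
  n6 def {e,r} use ∅
  n7 def {r} use {r}
  n8 def {a} use ∅
  n9 def {a,r} use ∅

Live sets:
  n0 li=∅ lo={q}
  n1 li={q} lo=∅
  n2 li=∅ lo={q}
  n3 li=∅ lo=∅
  n4 li=∅ lo=∅
  n5 li={q} lo=∅
  n6 li=∅ lo={r}
  n7 li={r} lo=∅
  n8 li=∅ lo=∅
  n9 li=∅ lo=∅

Interfere edges:
  a: {q,r}
  e: {g,q,r}
  g: {e}
  q: {a,e}
  r: {a,e}

Registers:
  clique {a,q} ⇒ need ≥ 2
  2-colouring: c0={a,e}  c1={g,q,r}
  χ = 2

Answer: 2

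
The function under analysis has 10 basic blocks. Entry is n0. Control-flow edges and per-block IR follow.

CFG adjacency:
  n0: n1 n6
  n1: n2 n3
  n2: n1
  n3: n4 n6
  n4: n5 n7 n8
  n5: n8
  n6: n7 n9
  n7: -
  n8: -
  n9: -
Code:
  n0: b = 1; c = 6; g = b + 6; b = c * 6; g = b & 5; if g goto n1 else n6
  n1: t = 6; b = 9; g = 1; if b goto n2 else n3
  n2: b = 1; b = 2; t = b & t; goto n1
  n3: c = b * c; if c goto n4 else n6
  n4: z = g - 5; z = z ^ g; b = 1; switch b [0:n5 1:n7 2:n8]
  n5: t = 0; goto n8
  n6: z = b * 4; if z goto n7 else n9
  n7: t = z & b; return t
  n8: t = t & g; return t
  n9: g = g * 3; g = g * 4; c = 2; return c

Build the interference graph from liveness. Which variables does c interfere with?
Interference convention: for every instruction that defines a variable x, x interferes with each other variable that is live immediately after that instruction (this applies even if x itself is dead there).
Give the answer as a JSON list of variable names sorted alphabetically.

Answer: ["b", "g", "t"]

Working:
def/use:
  n0: {b,c,g} / ∅
  n1: {b,g,t} / ∅
  n2: {b,t} / {t}
  n3: {c} / {b,c}
  n4: {b,z} / {g}
  n5: {t} / ∅
  n6: {z} / {b}
  n7: {t} / {b,z}
  n8: {t} / {g,t}
  n9: {c,g} / {g}

Backward fixpoint:
  n0: in=∅ out={b,c,g}
  n1: in={c} out={b,c,g,t}
  n2: in={c,t} out={c}
  n3: in={b,c,g,t} out={b,g,t}
  n4: in={g,t} out={b,g,t,z}
  n5: in={g} out={g,t}
  n6: in={b,g} out={b,g,z}
  n7: in={b,z} out=∅
  n8: in={g,t} out=∅
  n9: in={g} out=∅

Conflict graph:
  b↔{c,g,t,z}
  c↔{b,g,t}
  g↔{b,c,t,z}
  t↔{b,c,g,z}
  z↔{b,g,t}

N(c) = ["b", "g", "t"]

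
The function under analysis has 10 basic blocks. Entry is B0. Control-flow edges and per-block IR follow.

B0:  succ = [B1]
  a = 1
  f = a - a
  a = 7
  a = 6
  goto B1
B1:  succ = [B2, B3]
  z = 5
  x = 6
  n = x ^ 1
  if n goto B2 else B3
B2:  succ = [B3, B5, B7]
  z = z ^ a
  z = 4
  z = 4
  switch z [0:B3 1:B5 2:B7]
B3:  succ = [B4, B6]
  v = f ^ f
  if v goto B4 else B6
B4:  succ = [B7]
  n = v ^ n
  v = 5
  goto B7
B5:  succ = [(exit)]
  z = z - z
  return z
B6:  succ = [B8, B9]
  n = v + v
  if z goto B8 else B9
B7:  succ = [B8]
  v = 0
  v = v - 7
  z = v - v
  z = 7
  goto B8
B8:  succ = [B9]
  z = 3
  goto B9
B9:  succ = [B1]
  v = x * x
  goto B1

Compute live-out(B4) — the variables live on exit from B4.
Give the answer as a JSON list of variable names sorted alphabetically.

Answer: ["a", "f", "x"]

Derivation:
def/use:
  B0 def {a,f} use ∅
  B1 def {n,x,z} use ∅
  B2 def {z} use {a,z}
  B3 def {v} use {f}
  B4 def {n,v} use {n,v}
  B5 def {z} use {z}
  B6 def {n} use {v,z}
  B7 def {v,z} use ∅
  B8 def {z} use ∅
  B9 def {v} use {x}

Backward fixpoint:
  B0: in=∅ out={a,f}
  B1: in={a,f} out={a,f,n,x,z}
  B2: in={a,f,n,x,z} out={a,f,n,x,z}
  B3: in={a,f,n,x,z} out={a,f,n,v,x,z}
  B4: in={a,f,n,v,x} out={a,f,x}
  B5: in={z} out=∅
  B6: in={a,f,v,x,z} out={a,f,x}
  B7: in={a,f,x} out={a,f,x}
  B8: in={a,f,x} out={a,f,x}
  B9: in={a,f,x} out={a,f}

live-out(B4) = ["a", "f", "x"]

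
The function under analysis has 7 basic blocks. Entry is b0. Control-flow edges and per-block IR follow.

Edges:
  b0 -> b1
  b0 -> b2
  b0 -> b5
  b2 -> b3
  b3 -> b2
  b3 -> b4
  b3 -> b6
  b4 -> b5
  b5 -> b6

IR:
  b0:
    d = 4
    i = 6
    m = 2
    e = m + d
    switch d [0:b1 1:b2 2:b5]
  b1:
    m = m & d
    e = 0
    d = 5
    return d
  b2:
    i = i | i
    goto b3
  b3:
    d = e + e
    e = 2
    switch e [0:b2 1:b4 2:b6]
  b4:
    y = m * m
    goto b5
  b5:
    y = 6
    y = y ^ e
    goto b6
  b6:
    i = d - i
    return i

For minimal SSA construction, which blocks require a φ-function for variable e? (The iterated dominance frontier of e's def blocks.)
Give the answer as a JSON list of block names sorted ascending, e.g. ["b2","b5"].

Answer: ["b2", "b5", "b6"]

Analysis:
idom tree: b1←b0 b2←b0 b3←b2 b4←b3 b5←b0 b6←b0
Dom∩ at merges:
  b2: preds {b0,b3}: {b0} ∩ {b0,b2,b3} = {b0}; idom=b0
  b5: preds {b0,b4}: {b0} ∩ {b0,b2,b3,b4} = {b0}; idom=b0
  b6: preds {b3,b5}: {b0,b2,b3} ∩ {b0,b5} = {b0}; idom=b0

DF walk-up:
  join b2 pred b0: · stop@b0
  join b2 pred b3: b3→b2 stop@b0
  join b5 pred b0: · stop@b0
  join b5 pred b4: b4→b3→b2 stop@b0
  join b6 pred b3: b3→b2 stop@b0
  join b6 pred b5: b5 stop@b0
  DF(b0)=∅
  DF(b1)=∅
  DF(b2)={b2,b5,b6}
  DF(b3)={b2,b5,b6}
  DF(b4)={b5}
  DF(b5)={b6}
  DF(b6)=∅

φ for e: defs {b0,b1,b3}
  DF⁺ = {b2,b5,b6}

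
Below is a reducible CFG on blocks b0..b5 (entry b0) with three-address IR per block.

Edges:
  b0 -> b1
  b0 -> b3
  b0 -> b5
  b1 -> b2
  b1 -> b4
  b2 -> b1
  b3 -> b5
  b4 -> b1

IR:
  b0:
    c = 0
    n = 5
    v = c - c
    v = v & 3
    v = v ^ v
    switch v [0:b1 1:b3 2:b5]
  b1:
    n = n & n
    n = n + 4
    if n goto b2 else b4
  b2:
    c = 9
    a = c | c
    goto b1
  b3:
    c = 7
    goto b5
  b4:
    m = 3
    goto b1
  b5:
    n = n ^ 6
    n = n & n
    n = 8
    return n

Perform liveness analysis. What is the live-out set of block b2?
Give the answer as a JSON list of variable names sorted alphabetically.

Answer: ["n"]

Analysis:
Block summaries:
  b0: def={c,n,v} ue=∅
  b1: def={n} ue={n}
  b2: def={a,c} ue=∅
  b3: def={c} ue=∅
  b4: def={m} ue=∅
  b5: def={n} ue={n}

Live sets:
  b0: in=∅ out={n}
  b1: in={n} out={n}
  b2: in={n} out={n}
  b3: in={n} out={n}
  b4: in={n} out={n}
  b5: in={n} out=∅

live-out(b2) = ["n"]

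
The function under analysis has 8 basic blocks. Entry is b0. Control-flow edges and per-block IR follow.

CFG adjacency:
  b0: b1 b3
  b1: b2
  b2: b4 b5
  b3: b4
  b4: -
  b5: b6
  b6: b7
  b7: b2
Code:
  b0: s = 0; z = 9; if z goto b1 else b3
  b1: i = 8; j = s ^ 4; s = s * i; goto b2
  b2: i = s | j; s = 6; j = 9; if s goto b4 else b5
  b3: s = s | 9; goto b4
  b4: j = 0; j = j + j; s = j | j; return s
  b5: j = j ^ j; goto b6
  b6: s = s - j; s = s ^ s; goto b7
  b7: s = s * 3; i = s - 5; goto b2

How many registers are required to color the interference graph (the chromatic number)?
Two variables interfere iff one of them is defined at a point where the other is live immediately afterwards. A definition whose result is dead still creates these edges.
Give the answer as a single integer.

def/use:
  b0: {s,z} / ∅
  b1: {i,j,s} / {s}
  b2: {i,j,s} / {j,s}
  b3: {s} / {s}
  b4: {j,s} / ∅
  b5: {j} / {j}
  b6: {s} / {j,s}
  b7: {i,s} / {s}

Live sets:
  live b0: ∅→{s}
  live b1: {s}→{j,s}
  live b2: {j,s}→{j,s}
  live b3: {s}→∅
  live b4: ∅→∅
  live b5: {j,s}→{j,s}
  live b6: {j,s}→{j,s}
  live b7: {j,s}→{j,s}

Conflict graph:
  i: {j,s}
  j: {i,s}
  s: {i,j,z}
  z: {s}

Registers:
  lower bound: {i,j,s} mutually conflict ⇒ χ ≥ 3
  assign i→r1 j→r2 s→r0 z→r1 — no edge inside a register ⇒ χ ≤ 3
  χ = 3

Answer: 3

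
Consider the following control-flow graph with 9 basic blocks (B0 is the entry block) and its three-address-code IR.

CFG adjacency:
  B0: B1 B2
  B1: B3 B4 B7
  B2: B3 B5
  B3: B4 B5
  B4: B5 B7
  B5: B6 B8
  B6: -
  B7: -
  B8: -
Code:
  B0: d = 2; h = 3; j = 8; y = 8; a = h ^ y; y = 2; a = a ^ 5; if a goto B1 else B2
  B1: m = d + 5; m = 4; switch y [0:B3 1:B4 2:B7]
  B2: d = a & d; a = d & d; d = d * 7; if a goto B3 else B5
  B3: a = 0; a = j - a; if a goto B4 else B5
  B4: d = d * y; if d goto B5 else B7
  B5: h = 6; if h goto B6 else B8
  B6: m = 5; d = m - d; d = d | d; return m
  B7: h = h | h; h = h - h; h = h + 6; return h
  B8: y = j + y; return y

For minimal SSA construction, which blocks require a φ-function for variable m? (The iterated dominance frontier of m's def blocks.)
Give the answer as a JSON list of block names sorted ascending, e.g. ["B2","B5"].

idom tree: B1←B0 B2←B0 B3←B0 B4←B0 B5←B0 B6←B5 B7←B0 B8←B5
Join-block Dom:
  B3: preds {B1,B2}: {B0,B1} ∩ {B0,B2} = {B0}; idom=B0
  B4: preds {B1,B3}: {B0,B1} ∩ {B0,B3} = {B0}; idom=B0
  B5: preds {B2,B3,B4}: {B0,B2} ∩ {B0,B3} ∩ {B0,B4} = {B0}; idom=B0
  B7: preds {B1,B4}: {B0,B1} ∩ {B0,B4} = {B0}; idom=B0

DF walk-up:
  join B3 pred B1: B1 stop@B0
  join B3 pred B2: B2 stop@B0
  join B4 pred B1: B1 stop@B0
  join B4 pred B3: B3 stop@B0
  join B5 pred B2: B2 stop@B0
  join B5 pred B3: B3 stop@B0
  join B5 pred B4: B4 stop@B0
  join B7 pred B1: B1 stop@B0
  join B7 pred B4: B4 stop@B0
  DF(B0)=∅
  DF(B1)={B3,B4,B7}
  DF(B2)={B3,B5}
  DF(B3)={B4,B5}
  DF(B4)={B5,B7}
  DF(B5)=∅
  DF(B6)=∅
  DF(B7)=∅
  DF(B8)=∅

φ for m: defs {B1,B6}
  DF⁺ = {B3,B4,B5,B7}

Answer: ["B3", "B4", "B5", "B7"]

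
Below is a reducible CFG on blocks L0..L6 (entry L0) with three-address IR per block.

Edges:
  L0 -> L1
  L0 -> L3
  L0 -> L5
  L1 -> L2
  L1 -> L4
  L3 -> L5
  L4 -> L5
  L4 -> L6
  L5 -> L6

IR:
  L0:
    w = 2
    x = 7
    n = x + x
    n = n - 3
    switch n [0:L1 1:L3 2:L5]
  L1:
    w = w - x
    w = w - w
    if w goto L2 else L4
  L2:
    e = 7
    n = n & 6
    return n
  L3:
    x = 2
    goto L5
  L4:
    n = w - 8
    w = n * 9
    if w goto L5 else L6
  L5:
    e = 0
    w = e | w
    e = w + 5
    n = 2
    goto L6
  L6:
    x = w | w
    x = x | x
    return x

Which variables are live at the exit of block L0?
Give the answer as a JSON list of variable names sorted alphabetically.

def/use:
  L0: def={n,w,x} ue=∅
  L1: def={w} ue={w,x}
  L2: def={e,n} ue={n}
  L3: def={x} ue=∅
  L4: def={n,w} ue={w}
  L5: def={e,n,w} ue={w}
  L6: def={x} ue={w}

Live sets:
  L0 li=∅ lo={n,w,x}
  L1 li={n,w,x} lo={n,w}
  L2 li={n} lo=∅
  L3 li={w} lo={w}
  L4 li={w} lo={w}
  L5 li={w} lo={w}
  L6 li={w} lo=∅

live-out(L0) = ["n", "w", "x"]

Answer: ["n", "w", "x"]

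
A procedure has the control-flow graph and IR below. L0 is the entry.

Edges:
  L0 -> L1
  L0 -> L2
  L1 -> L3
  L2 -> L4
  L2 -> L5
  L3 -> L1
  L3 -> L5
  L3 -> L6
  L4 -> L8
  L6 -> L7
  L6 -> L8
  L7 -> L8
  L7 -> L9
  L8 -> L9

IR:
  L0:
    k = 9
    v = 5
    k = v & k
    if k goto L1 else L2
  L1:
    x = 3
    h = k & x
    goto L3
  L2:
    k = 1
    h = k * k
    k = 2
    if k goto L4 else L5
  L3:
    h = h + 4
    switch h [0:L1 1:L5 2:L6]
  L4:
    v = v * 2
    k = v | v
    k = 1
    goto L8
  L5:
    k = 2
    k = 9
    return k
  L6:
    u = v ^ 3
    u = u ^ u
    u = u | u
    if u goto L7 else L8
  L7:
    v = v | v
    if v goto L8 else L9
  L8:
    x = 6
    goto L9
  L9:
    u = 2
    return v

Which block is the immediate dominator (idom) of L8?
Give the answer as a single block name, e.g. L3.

Answer: L0

Analysis:
idom tree: L1←L0 L2←L0 L3←L1 L4←L2 L5←L0 L6←L3 L7←L6 L8←L0 L9←L0
Join-block Dom:
  L1: preds {L0,L3}: {L0} ∩ {L0,L1,L3} = {L0}; idom=L0
  L5: preds {L2,L3}: {L0,L2} ∩ {L0,L1,L3} = {L0}; idom=L0
  L8: preds {L4,L6,L7}: {L0,L2,L4} ∩ {L0,L1,L3,L6} ∩ {L0,L1,L3,L6,L7} = {L0}; idom=L0
  L9: preds {L7,L8}: {L0,L1,L3,L6,L7} ∩ {L0,L8} = {L0}; idom=L0

idom(L8) = L0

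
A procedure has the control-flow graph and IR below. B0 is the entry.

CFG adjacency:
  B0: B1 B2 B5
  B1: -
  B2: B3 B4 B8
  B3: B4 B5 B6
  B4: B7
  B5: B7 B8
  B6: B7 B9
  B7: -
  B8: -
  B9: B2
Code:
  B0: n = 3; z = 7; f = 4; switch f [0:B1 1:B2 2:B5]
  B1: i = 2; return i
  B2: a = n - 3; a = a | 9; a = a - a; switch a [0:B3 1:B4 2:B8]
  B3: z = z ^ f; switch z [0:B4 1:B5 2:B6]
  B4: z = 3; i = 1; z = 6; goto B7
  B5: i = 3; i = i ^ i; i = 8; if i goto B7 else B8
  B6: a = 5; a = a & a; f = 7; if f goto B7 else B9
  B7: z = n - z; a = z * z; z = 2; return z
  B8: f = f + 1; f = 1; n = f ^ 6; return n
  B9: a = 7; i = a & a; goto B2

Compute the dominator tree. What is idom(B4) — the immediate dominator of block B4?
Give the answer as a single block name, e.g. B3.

Answer: B2

Derivation:
idom tree: B1←B0 B2←B0 B3←B2 B4←B2 B5←B0 B6←B3 B7←B0 B8←B0 B9←B6
Dom at joins:
  B2: preds {B0,B9}: {B0} ∩ {B0,B2,B3,B6,B9} = {B0}; idom=B0
  B4: preds {B2,B3}: {B0,B2} ∩ {B0,B2,B3} = {B0,B2}; idom=B2
  B5: preds {B0,B3}: {B0} ∩ {B0,B2,B3} = {B0}; idom=B0
  B7: preds {B4,B5,B6}: {B0,B2,B4} ∩ {B0,B5} ∩ {B0,B2,B3,B6} = {B0}; idom=B0
  B8: preds {B2,B5}: {B0,B2} ∩ {B0,B5} = {B0}; idom=B0

idom(B4) = B2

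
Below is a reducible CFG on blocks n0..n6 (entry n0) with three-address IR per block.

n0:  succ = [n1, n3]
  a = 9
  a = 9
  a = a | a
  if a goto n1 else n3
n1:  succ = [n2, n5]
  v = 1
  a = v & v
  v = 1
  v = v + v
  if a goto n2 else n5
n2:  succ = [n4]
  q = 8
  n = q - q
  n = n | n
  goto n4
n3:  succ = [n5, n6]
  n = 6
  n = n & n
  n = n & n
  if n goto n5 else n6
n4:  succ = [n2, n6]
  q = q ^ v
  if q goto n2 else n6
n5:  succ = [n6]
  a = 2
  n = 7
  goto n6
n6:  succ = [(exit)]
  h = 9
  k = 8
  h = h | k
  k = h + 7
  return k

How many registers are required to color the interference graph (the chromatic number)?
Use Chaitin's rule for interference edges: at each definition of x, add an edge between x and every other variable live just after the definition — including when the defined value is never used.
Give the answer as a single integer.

Answer: 3

Analysis:
Per-block:
  n0: def={a} ue=∅
  n1: def={a,v} ue=∅
  n2: def={n,q} ue=∅
  n3: def={n} ue=∅
  n4: def={q} ue={q,v}
  n5: def={a,n} ue=∅
  n6: def={h,k} ue=∅

Backward fixpoint:
  n0 li=∅ lo=∅
  n1 li=∅ lo={v}
  n2 li={v} lo={q,v}
  n3 li=∅ lo=∅
  n4 li={q,v} lo={v}
  n5 li=∅ lo=∅
  n6 li=∅ lo=∅

Interfere edges:
  a↔{v}
  h↔{k}
  k↔{h}
  n↔{q,v}
  q↔{n,v}
  v↔{a,n,q}

Registers:
  lower bound: {n,q,v} mutually conflict ⇒ χ ≥ 3
  3-colouring: R0={h,v}  R1={a,k,n}  R2={q}
  χ = 3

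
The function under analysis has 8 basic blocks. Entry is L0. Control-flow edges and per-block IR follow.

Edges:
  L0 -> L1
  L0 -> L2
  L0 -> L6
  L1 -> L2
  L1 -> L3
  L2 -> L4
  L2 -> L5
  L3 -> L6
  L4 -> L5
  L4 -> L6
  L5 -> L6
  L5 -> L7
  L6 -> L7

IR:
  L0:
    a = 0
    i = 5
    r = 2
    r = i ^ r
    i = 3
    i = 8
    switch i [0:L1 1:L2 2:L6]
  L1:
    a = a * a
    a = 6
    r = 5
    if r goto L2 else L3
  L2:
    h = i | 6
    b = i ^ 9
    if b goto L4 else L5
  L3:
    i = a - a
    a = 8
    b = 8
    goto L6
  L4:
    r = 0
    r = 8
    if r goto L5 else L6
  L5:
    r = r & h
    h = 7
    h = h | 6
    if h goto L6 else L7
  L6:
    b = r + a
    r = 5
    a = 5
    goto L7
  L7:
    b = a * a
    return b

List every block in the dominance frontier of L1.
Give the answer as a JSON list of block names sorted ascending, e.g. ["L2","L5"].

Answer: ["L2", "L6"]

Working:
idom tree: L1←L0 L2←L0 L3←L1 L4←L2 L5←L2 L6←L0 L7←L0
Dom at joins:
  L2: preds {L0,L1}: {L0} ∩ {L0,L1} = {L0}; idom=L0
  L5: preds {L2,L4}: {L0,L2} ∩ {L0,L2,L4} = {L0,L2}; idom=L2
  L6: preds {L0,L3,L4,L5}: {L0} ∩ {L0,L1,L3} ∩ {L0,L2,L4} ∩ {L0,L2,L5} = {L0}; idom=L0
  L7: preds {L5,L6}: {L0,L2,L5} ∩ {L0,L6} = {L0}; idom=L0

Frontier:
  join L2 pred L0: · stop@L0
  join L2 pred L1: L1 stop@L0
  join L5 pred L2: · stop@L2
  join L5 pred L4: L4 stop@L2
  join L6 pred L0: · stop@L0
  join L6 pred L3: L3→L1 stop@L0
  join L6 pred L4: L4→L2 stop@L0
  join L6 pred L5: L5→L2 stop@L0
  join L7 pred L5: L5→L2 stop@L0
  join L7 pred L6: L6 stop@L0
  L0 → ∅
  L1 → {L2,L6}
  L2 → {L6,L7}
  L3 → {L6}
  L4 → {L5,L6}
  L5 → {L6,L7}
  L6 → {L7}
  L7 → ∅

DF(L1) = ["L2", "L6"]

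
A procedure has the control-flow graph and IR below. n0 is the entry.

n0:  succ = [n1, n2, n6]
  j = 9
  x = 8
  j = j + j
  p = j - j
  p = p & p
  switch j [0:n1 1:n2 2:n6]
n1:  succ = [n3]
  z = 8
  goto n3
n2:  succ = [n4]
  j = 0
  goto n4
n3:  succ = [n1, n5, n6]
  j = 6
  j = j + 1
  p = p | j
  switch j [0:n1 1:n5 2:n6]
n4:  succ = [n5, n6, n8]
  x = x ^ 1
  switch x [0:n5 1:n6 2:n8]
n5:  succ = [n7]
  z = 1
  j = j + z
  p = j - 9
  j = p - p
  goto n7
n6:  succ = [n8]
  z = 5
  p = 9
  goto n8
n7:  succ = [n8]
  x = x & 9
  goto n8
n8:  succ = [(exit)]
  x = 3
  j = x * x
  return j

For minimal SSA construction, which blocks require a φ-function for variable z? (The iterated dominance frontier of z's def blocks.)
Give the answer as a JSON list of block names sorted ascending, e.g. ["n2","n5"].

idom tree: n1←n0 n2←n0 n3←n1 n4←n2 n5←n0 n6←n0 n7←n5 n8←n0
Dom∩ at merges:
  n1: preds {n0,n3}: {n0} ∩ {n0,n1,n3} = {n0}; idom=n0
  n5: preds {n3,n4}: {n0,n1,n3} ∩ {n0,n2,n4} = {n0}; idom=n0
  n6: preds {n0,n3,n4}: {n0} ∩ {n0,n1,n3} ∩ {n0,n2,n4} = {n0}; idom=n0
  n8: preds {n4,n6,n7}: {n0,n2,n4} ∩ {n0,n6} ∩ {n0,n5,n7} = {n0}; idom=n0

Frontier:
  join n1 pred n0: · stop@n0
  join n1 pred n3: n3→n1 stop@n0
  join n5 pred n3: n3→n1 stop@n0
  join n5 pred n4: n4→n2 stop@n0
  join n6 pred n0: · stop@n0
  join n6 pred n3: n3→n1 stop@n0
  join n6 pred n4: n4→n2 stop@n0
  join n8 pred n4: n4→n2 stop@n0
  join n8 pred n6: n6 stop@n0
  join n8 pred n7: n7→n5 stop@n0
  n0 → ∅
  n1 → {n1,n5,n6}
  n2 → {n5,n6,n8}
  n3 → {n1,n5,n6}
  n4 → {n5,n6,n8}
  n5 → {n8}
  n6 → {n8}
  n7 → {n8}
  n8 → ∅

φ for z: defs {n1,n5,n6}
  DF⁺ = {n1,n5,n6,n8}

Answer: ["n1", "n5", "n6", "n8"]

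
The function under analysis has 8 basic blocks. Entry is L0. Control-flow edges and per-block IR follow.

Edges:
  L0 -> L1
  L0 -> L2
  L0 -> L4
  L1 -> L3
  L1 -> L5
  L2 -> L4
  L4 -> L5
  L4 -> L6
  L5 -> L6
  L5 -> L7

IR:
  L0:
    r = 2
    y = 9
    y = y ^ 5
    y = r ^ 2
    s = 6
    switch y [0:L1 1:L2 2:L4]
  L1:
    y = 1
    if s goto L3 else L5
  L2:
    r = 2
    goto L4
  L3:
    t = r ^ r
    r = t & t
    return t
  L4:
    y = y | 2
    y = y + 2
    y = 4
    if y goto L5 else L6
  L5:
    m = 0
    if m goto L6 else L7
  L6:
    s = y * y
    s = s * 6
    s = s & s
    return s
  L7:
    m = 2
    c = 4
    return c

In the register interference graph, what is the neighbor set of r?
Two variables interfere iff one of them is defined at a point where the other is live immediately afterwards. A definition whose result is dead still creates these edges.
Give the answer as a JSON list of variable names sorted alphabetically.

def/use:
  L0 def {r,s,y} use ∅
  L1 def {y} use {s}
  L2 def {r} use ∅
  L3 def {r,t} use {r}
  L4 def {y} use {y}
  L5 def {m} use ∅
  L6 def {s} use {y}
  L7 def {c,m} use ∅

Backward fixpoint:
  L0 li=∅ lo={r,s,y}
  L1 li={r,s} lo={r,y}
  L2 li={y} lo={y}
  L3 li={r} lo=∅
  L4 li={y} lo={y}
  L5 li={y} lo={y}
  L6 li={y} lo=∅
  L7 li=∅ lo=∅

Interference:
  c↔∅
  m↔{y}
  r↔{s,t,y}
  s↔{r,y}
  t↔{r}
  y↔{m,r,s}

N(r) = ["s", "t", "y"]

Answer: ["s", "t", "y"]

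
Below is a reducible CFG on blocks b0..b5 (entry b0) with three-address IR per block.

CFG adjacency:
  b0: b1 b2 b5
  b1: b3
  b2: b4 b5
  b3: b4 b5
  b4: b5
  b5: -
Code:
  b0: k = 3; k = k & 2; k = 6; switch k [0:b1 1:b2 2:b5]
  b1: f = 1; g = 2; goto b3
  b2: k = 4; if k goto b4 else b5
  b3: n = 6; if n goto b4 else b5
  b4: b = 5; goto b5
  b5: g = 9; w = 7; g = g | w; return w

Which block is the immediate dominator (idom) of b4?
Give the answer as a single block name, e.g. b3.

idom tree: b1←b0 b2←b0 b3←b1 b4←b0 b5←b0
Dom∩ at merges:
  b4: preds {b2,b3}: {b0,b2} ∩ {b0,b1,b3} = {b0}; idom=b0
  b5: preds {b0,b2,b3,b4}: {b0} ∩ {b0,b2} ∩ {b0,b1,b3} ∩ {b0,b4} = {b0}; idom=b0

idom(b4) = b0

Answer: b0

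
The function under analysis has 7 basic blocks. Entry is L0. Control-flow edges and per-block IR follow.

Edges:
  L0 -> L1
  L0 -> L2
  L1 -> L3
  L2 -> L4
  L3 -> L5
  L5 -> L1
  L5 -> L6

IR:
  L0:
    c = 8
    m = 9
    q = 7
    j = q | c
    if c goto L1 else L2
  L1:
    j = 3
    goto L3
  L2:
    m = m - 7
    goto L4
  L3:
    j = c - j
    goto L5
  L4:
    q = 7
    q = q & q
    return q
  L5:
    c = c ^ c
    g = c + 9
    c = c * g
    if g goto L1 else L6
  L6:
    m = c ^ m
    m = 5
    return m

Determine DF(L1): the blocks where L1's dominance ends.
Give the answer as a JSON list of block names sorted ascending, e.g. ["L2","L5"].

idom tree: L1←L0 L2←L0 L3←L1 L4←L2 L5←L3 L6←L5
Dom at joins:
  L1: preds {L0,L5}: {L0} ∩ {L0,L1,L3,L5} = {L0}; idom=L0

DF derivation:
  join L1 pred L0: · stop@L0
  join L1 pred L5: L5→L3→L1 stop@L0
  DF(L0)=∅
  DF(L1)={L1}
  DF(L2)=∅
  DF(L3)={L1}
  DF(L4)=∅
  DF(L5)={L1}
  DF(L6)=∅

DF(L1) = ["L1"]

Answer: ["L1"]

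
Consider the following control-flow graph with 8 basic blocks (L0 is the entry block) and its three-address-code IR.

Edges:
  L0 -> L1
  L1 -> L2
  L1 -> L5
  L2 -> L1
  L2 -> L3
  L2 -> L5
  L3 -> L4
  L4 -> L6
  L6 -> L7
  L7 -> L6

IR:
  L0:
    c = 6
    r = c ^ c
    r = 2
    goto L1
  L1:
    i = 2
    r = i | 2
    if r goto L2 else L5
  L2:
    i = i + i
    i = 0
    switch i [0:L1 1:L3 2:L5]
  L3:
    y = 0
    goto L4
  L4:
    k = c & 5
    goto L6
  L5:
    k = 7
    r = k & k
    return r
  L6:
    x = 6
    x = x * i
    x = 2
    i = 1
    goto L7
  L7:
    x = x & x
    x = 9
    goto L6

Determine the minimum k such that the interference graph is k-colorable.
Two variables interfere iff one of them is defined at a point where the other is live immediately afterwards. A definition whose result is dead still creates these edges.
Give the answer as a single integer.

Answer: 3

Working:
Block summaries:
  L0: def={c,r} ue=∅
  L1: def={i,r} ue=∅
  L2: def={i} ue={i}
  L3: def={y} ue=∅
  L4: def={k} ue={c}
  L5: def={k,r} ue=∅
  L6: def={i,x} ue={i}
  L7: def={x} ue={x}

Liveness:
  live L0: ∅→{c}
  live L1: {c}→{c,i}
  live L2: {c,i}→{c,i}
  live L3: {c,i}→{c,i}
  live L4: {c,i}→{i}
  live L5: ∅→∅
  live L6: {i}→{i,x}
  live L7: {i,x}→{i}

Conflict graph:
  c: {i,r,y}
  i: {c,k,r,x,y}
  k: {i}
  r: {c,i}
  x: {i}
  y: {c,i}

Registers:
  {c,i,r} pairwise interfere (3-clique) ⇒ χ ≥ 3
  assign c→c1 i→c0 k→c1 r→c2 x→c1 y→c2 — no edge inside a register ⇒ χ ≤ 3
  χ = 3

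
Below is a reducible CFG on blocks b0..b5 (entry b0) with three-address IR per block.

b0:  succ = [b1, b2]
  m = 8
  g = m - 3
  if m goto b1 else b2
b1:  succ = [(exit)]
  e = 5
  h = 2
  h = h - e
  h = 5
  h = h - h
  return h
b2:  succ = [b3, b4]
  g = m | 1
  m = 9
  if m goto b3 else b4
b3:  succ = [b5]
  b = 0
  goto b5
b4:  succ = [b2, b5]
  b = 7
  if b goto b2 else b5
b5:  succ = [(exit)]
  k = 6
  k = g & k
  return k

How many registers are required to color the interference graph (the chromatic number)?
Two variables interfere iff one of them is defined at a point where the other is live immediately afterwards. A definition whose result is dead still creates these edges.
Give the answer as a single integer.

Per-block:
  b0: def={g,m} ue=∅
  b1: def={e,h} ue=∅
  b2: def={g,m} ue={m}
  b3: def={b} ue=∅
  b4: def={b} ue=∅
  b5: def={k} ue={g}

Backward fixpoint:
  live b0: ∅→{m}
  live b1: ∅→∅
  live b2: {m}→{g,m}
  live b3: {g}→{g}
  live b4: {g,m}→{g,m}
  live b5: {g}→∅

Conflict graph:
  b — {g,m}
  e — {h}
  g — {b,k,m}
  h — {e}
  k — {g}
  m — {b,g}

Chromatic number:
  {b,g,m} pairwise interfere (3-clique) ⇒ χ ≥ 3
  assign b→c1 e→c0 g→c0 h→c1 k→c1 m→c2 — no edge inside a register ⇒ χ ≤ 3
  χ = 3

Answer: 3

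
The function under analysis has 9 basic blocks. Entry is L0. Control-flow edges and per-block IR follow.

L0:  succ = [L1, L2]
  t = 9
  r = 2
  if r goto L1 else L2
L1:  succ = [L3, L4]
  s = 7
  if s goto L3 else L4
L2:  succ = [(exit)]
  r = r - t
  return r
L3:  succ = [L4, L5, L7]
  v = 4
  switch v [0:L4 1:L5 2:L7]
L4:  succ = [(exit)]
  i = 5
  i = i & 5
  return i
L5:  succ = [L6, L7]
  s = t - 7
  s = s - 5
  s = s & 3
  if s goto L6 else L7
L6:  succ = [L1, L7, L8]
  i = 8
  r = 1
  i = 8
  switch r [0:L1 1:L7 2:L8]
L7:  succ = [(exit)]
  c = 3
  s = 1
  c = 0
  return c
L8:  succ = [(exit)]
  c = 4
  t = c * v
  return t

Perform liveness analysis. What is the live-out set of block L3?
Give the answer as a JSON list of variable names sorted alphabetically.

Per-block:
  L0: def={r,t} ue=∅
  L1: def={s} ue=∅
  L2: def={r} ue={r,t}
  L3: def={v} ue=∅
  L4: def={i} ue=∅
  L5: def={s} ue={t}
  L6: def={i,r} ue=∅
  L7: def={c,s} ue=∅
  L8: def={c,t} ue={v}

Backward fixpoint:
  live L0: ∅→{r,t}
  live L1: {t}→{t}
  live L2: {r,t}→∅
  live L3: {t}→{t,v}
  live L4: ∅→∅
  live L5: {t,v}→{t,v}
  live L6: {t,v}→{t,v}
  live L7: ∅→∅
  live L8: {v}→∅

live-out(L3) = ["t", "v"]

Answer: ["t", "v"]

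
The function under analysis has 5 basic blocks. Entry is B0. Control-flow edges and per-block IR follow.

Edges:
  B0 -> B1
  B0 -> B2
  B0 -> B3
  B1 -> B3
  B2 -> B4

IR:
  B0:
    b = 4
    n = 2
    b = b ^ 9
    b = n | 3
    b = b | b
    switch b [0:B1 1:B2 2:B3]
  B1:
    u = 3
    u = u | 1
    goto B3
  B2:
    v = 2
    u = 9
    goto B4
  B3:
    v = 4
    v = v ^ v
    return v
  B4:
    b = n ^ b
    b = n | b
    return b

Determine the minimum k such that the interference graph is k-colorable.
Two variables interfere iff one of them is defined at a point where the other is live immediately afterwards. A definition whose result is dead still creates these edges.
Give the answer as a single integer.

Block summaries:
  B0 def {b,n} use ∅
  B1 def {u} use ∅
  B2 def {u,v} use ∅
  B3 def {v} use ∅
  B4 def {b} use {b,n}

Live sets:
  B0: in=∅ out={b,n}
  B1: in=∅ out=∅
  B2: in={b,n} out={b,n}
  B3: in=∅ out=∅
  B4: in={b,n} out=∅

Interference:
  b: {n,u,v}
  n: {b,u,v}
  u: {b,n}
  v: {b,n}

Registers:
  lower bound: {b,n,u} mutually conflict ⇒ χ ≥ 3
  3-colouring: R0={b}  R1={n}  R2={u,v}
  χ = 3

Answer: 3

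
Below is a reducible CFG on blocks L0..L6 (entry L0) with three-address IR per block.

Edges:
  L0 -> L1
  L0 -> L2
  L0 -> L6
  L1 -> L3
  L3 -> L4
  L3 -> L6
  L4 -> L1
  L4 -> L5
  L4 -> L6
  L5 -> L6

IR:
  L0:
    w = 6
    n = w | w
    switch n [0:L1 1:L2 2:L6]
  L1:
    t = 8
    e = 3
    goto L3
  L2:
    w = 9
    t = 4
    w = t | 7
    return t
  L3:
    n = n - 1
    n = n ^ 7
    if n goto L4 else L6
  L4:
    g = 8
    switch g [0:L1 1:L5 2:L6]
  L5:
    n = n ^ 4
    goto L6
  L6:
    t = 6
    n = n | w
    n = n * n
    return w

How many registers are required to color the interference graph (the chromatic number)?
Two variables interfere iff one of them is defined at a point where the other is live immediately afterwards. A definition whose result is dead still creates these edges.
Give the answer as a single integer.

Per-block:
  L0 def {n,w} use ∅
  L1 def {e,t} use ∅
  L2 def {t,w} use ∅
  L3 def {n} use {n}
  L4 def {g} use ∅
  L5 def {n} use {n}
  L6 def {n,t} use {n,w}

Liveness:
  L0 li=∅ lo={n,w}
  L1 li={n,w} lo={n,w}
  L2 li=∅ lo=∅
  L3 li={n,w} lo={n,w}
  L4 li={n,w} lo={n,w}
  L5 li={n,w} lo={n,w}
  L6 li={n,w} lo=∅

Interfere edges:
  e: {n,w}
  g: {n,w}
  n: {e,g,t,w}
  t: {n,w}
  w: {e,g,n,t}

Registers:
  {e,n,w} pairwise interfere (3-clique) ⇒ χ ≥ 3
  3-colouring: r0={n}  r1={w}  r2={e,g,t}
  χ = 3

Answer: 3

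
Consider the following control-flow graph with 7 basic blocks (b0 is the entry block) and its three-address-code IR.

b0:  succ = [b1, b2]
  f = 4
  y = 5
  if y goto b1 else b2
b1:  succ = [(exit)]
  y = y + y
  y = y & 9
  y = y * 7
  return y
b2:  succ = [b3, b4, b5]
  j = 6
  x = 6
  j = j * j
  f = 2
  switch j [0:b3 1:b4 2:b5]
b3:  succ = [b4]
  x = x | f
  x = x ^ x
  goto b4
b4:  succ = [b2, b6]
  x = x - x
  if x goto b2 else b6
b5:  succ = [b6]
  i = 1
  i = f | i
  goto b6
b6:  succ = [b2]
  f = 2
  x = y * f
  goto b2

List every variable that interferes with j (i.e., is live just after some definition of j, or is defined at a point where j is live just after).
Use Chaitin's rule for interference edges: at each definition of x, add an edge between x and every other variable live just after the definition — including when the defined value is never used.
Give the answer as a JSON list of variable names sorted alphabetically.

Per-block:
  b0 def {f,y} use ∅
  b1 def {y} use {y}
  b2 def {f,j,x} use ∅
  b3 def {x} use {f,x}
  b4 def {x} use {x}
  b5 def {i} use {f}
  b6 def {f,x} use {y}

Backward fixpoint:
  b0: in=∅ out={y}
  b1: in={y} out=∅
  b2: in={y} out={f,x,y}
  b3: in={f,x,y} out={x,y}
  b4: in={x,y} out={y}
  b5: in={f,y} out={y}
  b6: in={y} out={y}

Interference:
  f: {i,j,x,y}
  i: {f,y}
  j: {f,x,y}
  x: {f,j,y}
  y: {f,i,j,x}

N(j) = ["f", "x", "y"]

Answer: ["f", "x", "y"]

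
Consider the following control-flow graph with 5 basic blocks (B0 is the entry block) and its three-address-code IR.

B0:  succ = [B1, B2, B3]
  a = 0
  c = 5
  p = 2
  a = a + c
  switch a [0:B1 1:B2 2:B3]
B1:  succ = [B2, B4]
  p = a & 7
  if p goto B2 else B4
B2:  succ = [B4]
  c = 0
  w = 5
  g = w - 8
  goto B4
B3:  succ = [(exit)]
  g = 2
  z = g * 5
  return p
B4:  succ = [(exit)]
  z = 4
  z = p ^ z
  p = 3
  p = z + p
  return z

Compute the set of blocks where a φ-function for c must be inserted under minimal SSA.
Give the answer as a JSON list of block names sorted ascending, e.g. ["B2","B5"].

Answer: ["B4"]

Analysis:
idom tree: B1←B0 B2←B0 B3←B0 B4←B0
Dom∩ at merges:
  B2: preds {B0,B1}: {B0} ∩ {B0,B1} = {B0}; idom=B0
  B4: preds {B1,B2}: {B0,B1} ∩ {B0,B2} = {B0}; idom=B0

DF derivation:
  join B2 pred B0: · stop@B0
  join B2 pred B1: B1 stop@B0
  join B4 pred B1: B1 stop@B0
  join B4 pred B2: B2 stop@B0
  B0 → ∅
  B1 → {B2,B4}
  B2 → {B4}
  B3 → ∅
  B4 → ∅

φ for c: defs {B0,B2}
  DF⁺ = {B4}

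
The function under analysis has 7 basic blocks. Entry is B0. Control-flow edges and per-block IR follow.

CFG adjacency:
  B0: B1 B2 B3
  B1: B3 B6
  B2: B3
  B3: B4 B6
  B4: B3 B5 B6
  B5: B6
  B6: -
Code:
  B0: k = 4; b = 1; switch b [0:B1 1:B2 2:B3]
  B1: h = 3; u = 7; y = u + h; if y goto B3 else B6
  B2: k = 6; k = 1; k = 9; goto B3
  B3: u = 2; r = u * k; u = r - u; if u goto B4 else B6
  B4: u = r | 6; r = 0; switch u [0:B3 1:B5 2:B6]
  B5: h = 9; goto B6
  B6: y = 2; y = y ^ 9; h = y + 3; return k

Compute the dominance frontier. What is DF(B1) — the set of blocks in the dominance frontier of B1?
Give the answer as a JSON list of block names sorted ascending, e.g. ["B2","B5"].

Answer: ["B3", "B6"]

Working:
idom tree: B1←B0 B2←B0 B3←B0 B4←B3 B5←B4 B6←B0
Dom∩ at merges:
  B3: preds {B0,B1,B2,B4}: {B0} ∩ {B0,B1} ∩ {B0,B2} ∩ {B0,B3,B4} = {B0}; idom=B0
  B6: preds {B1,B3,B4,B5}: {B0,B1} ∩ {B0,B3} ∩ {B0,B3,B4} ∩ {B0,B3,B4,B5} = {B0}; idom=B0

Frontier:
  join B3 pred B0: · stop@B0
  join B3 pred B1: B1 stop@B0
  join B3 pred B2: B2 stop@B0
  join B3 pred B4: B4→B3 stop@B0
  join B6 pred B1: B1 stop@B0
  join B6 pred B3: B3 stop@B0
  join B6 pred B4: B4→B3 stop@B0
  join B6 pred B5: B5→B4→B3 stop@B0
  DF(B0)=∅
  DF(B1)={B3,B6}
  DF(B2)={B3}
  DF(B3)={B3,B6}
  DF(B4)={B3,B6}
  DF(B5)={B6}
  DF(B6)=∅

DF(B1) = ["B3", "B6"]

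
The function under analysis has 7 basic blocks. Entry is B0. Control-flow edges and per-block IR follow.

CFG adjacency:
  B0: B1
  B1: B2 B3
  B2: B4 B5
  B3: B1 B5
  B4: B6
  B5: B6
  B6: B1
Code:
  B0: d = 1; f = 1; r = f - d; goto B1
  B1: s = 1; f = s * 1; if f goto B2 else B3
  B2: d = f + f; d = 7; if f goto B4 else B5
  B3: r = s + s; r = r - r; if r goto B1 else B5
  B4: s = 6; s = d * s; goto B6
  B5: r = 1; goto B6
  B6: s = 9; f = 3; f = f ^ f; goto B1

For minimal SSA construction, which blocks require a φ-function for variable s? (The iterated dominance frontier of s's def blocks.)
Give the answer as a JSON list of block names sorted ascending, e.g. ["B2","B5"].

Answer: ["B1", "B6"]

Working:
idom tree: B1←B0 B2←B1 B3←B1 B4←B2 B5←B1 B6←B1
Dom at joins:
  B1: preds {B0,B3,B6}: {B0} ∩ {B0,B1,B3} ∩ {B0,B1,B6} = {B0}; idom=B0
  B5: preds {B2,B3}: {B0,B1,B2} ∩ {B0,B1,B3} = {B0,B1}; idom=B1
  B6: preds {B4,B5}: {B0,B1,B2,B4} ∩ {B0,B1,B5} = {B0,B1}; idom=B1

DF walk-up:
  B1←B0: walk · to B0
  B1←B3: walk B3→B1 to B0
  B1←B6: walk B6→B1 to B0
  B5←B2: walk B2 to B1
  B5←B3: walk B3 to B1
  B6←B4: walk B4→B2 to B1
  B6←B5: walk B5 to B1
  DF(B0)=∅
  DF(B1)={B1}
  DF(B2)={B5,B6}
  DF(B3)={B1,B5}
  DF(B4)={B6}
  DF(B5)={B6}
  DF(B6)={B1}

φ for s: defs {B1,B4,B6}
  DF⁺ = {B1,B6}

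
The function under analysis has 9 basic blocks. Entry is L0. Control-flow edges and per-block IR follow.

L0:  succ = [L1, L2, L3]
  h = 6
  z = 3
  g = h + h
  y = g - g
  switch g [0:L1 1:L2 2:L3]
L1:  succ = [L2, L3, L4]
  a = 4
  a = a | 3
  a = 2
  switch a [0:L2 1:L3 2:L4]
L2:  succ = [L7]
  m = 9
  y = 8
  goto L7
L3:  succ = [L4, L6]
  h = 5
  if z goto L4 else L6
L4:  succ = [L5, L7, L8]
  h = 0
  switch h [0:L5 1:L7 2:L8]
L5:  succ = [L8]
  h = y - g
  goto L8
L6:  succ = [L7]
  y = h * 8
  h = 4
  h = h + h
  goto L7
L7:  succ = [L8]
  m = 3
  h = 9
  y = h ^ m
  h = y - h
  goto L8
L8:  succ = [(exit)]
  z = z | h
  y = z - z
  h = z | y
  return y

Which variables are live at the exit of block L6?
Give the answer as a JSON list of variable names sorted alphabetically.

Answer: ["z"]

Derivation:
def/use:
  L0: def={g,h,y,z} ue=∅
  L1: def={a} ue=∅
  L2: def={m,y} ue=∅
  L3: def={h} ue={z}
  L4: def={h} ue=∅
  L5: def={h} ue={g,y}
  L6: def={h,y} ue={h}
  L7: def={h,m,y} ue=∅
  L8: def={h,y,z} ue={h,z}

Backward fixpoint:
  L0: in=∅ out={g,y,z}
  L1: in={g,y,z} out={g,y,z}
  L2: in={z} out={z}
  L3: in={g,y,z} out={g,h,y,z}
  L4: in={g,y,z} out={g,h,y,z}
  L5: in={g,y,z} out={h,z}
  L6: in={h,z} out={z}
  L7: in={z} out={h,z}
  L8: in={h,z} out=∅

live-out(L6) = ["z"]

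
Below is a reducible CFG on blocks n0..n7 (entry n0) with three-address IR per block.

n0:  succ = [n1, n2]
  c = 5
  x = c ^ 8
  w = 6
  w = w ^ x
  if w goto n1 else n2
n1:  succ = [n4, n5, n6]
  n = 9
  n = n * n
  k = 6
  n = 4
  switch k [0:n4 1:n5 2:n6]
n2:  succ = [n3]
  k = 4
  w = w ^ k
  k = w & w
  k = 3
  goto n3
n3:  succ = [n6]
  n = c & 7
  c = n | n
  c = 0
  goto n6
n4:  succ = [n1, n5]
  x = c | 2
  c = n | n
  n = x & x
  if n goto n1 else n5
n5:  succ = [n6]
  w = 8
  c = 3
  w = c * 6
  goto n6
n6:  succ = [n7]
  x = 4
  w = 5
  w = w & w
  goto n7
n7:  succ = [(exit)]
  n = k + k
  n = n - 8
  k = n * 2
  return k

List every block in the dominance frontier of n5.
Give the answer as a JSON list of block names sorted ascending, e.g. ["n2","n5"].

idom tree: n1←n0 n2←n0 n3←n2 n4←n1 n5←n1 n6←n0 n7←n6
Dom at joins:
  n1: preds {n0,n4}: {n0} ∩ {n0,n1,n4} = {n0}; idom=n0
  n5: preds {n1,n4}: {n0,n1} ∩ {n0,n1,n4} = {n0,n1}; idom=n1
  n6: preds {n1,n3,n5}: {n0,n1} ∩ {n0,n2,n3} ∩ {n0,n1,n5} = {n0}; idom=n0

DF derivation:
  n1←n0: walk · to n0
  n1←n4: walk n4→n1 to n0
  n5←n1: walk · to n1
  n5←n4: walk n4 to n1
  n6←n1: walk n1 to n0
  n6←n3: walk n3→n2 to n0
  n6←n5: walk n5→n1 to n0
  n0 → ∅
  n1 → {n1,n6}
  n2 → {n6}
  n3 → {n6}
  n4 → {n1,n5}
  n5 → {n6}
  n6 → ∅
  n7 → ∅

DF(n5) = ["n6"]

Answer: ["n6"]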